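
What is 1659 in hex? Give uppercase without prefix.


1659 = 67B hex

67B


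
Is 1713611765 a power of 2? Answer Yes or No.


0b1100110001000111010001111110101. Multiple bits set => No

No


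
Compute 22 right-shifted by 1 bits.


0b10110 >> 1 = 0b1011 = 11

11


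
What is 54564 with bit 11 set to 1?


54564 | (1 << 11) = 54564 | 2048 = 56612

56612


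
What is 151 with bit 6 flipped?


151 ^ (1 << 6) = 151 ^ 64 = 215

215


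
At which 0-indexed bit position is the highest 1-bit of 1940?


0b11110010100. Highest set bit at position 10

10


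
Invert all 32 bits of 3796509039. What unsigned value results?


3796509039 ^ 4294967295 = 498458256

498458256


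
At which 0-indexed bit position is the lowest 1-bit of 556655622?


0b100001001011011110010000000110. Lowest set bit at position 1

1


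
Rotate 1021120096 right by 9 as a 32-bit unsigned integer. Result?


Rotate 0b111100110111010000111001100000 right by 9 (32-bit) = 0b110000000111100110111010000111 = 807300743

807300743


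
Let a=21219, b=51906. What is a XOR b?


21219 ^ 51906 = 38945

38945


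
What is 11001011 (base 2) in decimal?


11001011 in decimal = 203

203


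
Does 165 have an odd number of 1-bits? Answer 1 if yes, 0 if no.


0b10100101 has 4 ones => parity 0

0


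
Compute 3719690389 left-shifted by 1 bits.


0b11011101101101011111100010010101 << 1 = 0b110111011011010111111000100101010 = 7439380778

7439380778


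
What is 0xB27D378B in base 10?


B27D378B hex = 2994550667 decimal

2994550667


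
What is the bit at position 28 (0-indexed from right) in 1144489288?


0b1000100001101111000010101001000, position 28 = 0

0


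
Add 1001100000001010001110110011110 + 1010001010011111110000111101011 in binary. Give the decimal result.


1001100000001010001110110011110 + 1010001010011111110000111101011 = 10011101010101001111111110001001 = 2639593353

2639593353


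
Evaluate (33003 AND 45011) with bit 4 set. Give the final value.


Step 1: 33003 & 45011 = 32963
Step 2: 32963 | (1 << 4) = 32963 | 16 = 32979

32979


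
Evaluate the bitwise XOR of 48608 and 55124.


0b1011110111100000 ^ 0b1101011101010100 = 0b110101010110100 = 27316

27316


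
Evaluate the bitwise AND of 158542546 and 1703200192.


0b1001011100110010101011010010 & 0b1100101100001001100010111000000 = 0b1000000000000000011000000 = 16777408

16777408


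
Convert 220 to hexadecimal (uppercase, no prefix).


220 = DC hex

DC


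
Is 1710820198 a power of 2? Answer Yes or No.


0b1100101111110010000101101100110. Multiple bits set => No

No


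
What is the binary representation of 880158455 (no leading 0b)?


880158455 = 110100011101100010011011110111 in binary

110100011101100010011011110111


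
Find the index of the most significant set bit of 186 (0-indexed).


0b10111010. Highest set bit at position 7

7


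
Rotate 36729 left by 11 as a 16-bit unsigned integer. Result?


Rotate 0b1000111101111001 left by 11 (16-bit) = 0b1100110001111011 = 52347

52347


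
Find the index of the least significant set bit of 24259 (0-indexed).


0b101111011000011. Lowest set bit at position 0

0


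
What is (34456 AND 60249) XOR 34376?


Step 1: 34456 & 60249 = 33304
Step 2: 33304 ^ 34376 = 1104

1104


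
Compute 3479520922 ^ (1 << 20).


3479520922 ^ (1 << 20) = 3479520922 ^ 1048576 = 3480569498

3480569498


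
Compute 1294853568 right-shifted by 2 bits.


0b1001101001011011110010111000000 >> 2 = 0b10011010010110111100101110000 = 323713392

323713392


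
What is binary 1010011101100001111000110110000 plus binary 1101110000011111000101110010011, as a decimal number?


1010011101100001111000110110000 + 1101110000011111000101110010011 = 11000001110000000111110101000011 = 3250617667

3250617667


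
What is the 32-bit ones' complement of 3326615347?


3326615347 ^ 4294967295 = 968351948

968351948


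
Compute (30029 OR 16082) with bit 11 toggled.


Step 1: 30029 | 16082 = 32735
Step 2: 32735 ^ (1 << 11) = 32735 ^ 2048 = 30687

30687


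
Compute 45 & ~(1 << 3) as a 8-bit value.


45 & ~(1 << 3) = 37

37


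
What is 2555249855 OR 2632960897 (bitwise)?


0b10011000010011100000010010111111 | 0b10011100111011111100101110000001 = 0b10011100111011111100111110111111 = 2632961983

2632961983


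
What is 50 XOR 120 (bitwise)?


0b110010 ^ 0b1111000 = 0b1001010 = 74

74


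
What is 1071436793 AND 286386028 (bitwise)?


0b111111110111001101001111111001 & 0b10001000100011110011101101100 = 0b10001000100001100001101101000 = 286311272

286311272


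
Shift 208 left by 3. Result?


0b11010000 << 3 = 0b11010000000 = 1664

1664


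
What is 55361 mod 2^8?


55361 & 255 = 65

65


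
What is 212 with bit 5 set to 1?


212 | (1 << 5) = 212 | 32 = 244

244


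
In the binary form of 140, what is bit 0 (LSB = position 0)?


0b10001100, position 0 = 0

0


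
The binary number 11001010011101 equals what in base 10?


11001010011101 in decimal = 12957

12957


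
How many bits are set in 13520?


0b11010011010000 has 6 set bits

6


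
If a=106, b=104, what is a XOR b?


106 ^ 104 = 2

2


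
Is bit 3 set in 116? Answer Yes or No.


0b1110100, bit 3 = 0. No

No


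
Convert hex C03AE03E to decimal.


C03AE03E hex = 3225083966 decimal

3225083966


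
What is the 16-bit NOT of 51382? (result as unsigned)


~0b1100100010110110 = 0b11011101001001 = 14153 (16-bit unsigned)

14153


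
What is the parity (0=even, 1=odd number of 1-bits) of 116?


0b1110100 has 4 ones => parity 0

0


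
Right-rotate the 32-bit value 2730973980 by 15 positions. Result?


Rotate 0b10100010110001110101101100011100 right by 15 (32-bit) = 0b10110110001110010100010110001110 = 3057206670

3057206670


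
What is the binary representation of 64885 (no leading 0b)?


64885 = 1111110101110101 in binary

1111110101110101


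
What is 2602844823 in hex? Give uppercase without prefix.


2602844823 = 9B244297 hex

9B244297


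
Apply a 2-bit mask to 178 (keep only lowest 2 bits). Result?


178 & 3 = 2

2


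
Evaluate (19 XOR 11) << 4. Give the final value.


Step 1: 19 ^ 11 = 24
Step 2: 24 << 4 = 384

384


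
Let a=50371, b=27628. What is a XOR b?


50371 ^ 27628 = 44847

44847


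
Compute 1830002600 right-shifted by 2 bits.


0b1101101000100111001111110101000 >> 2 = 0b11011010001001110011111101010 = 457500650

457500650


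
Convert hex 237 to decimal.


237 hex = 567 decimal

567


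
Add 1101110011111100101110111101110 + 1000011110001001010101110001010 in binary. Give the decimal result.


1101110011111100101110111101110 + 1000011110001001010101110001010 = 10110010010000110000100101111000 = 2990737784

2990737784


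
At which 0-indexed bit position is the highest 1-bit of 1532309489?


0b1011011010101010010111111110001. Highest set bit at position 30

30


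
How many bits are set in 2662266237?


0b10011110101011101111010101111101 has 22 set bits

22


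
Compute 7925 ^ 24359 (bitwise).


0b1111011110101 ^ 0b101111100100111 = 0b100000111010010 = 16850

16850


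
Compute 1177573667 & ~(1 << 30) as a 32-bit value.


1177573667 & ~(1 << 30) = 103831843

103831843


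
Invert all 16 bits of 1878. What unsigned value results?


1878 ^ 65535 = 63657

63657


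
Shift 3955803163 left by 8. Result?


0b11101011110010001100010000011011 << 8 = 0b1110101111001000110001000001101100000000 = 1012685609728

1012685609728


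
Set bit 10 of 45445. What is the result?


45445 | (1 << 10) = 45445 | 1024 = 46469

46469


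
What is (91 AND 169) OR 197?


Step 1: 91 & 169 = 9
Step 2: 9 | 197 = 205

205


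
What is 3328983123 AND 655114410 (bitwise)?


0b11000110011011000100000001010011 & 0b100111000011000100000010101010 = 0b110000011000100000000000010 = 101466114

101466114


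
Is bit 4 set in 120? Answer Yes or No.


0b1111000, bit 4 = 1. Yes

Yes


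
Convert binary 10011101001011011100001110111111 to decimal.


10011101001011011100001110111111 in decimal = 2637022143

2637022143


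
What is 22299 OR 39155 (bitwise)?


0b101011100011011 | 0b1001100011110011 = 0b1101111111111011 = 57339

57339


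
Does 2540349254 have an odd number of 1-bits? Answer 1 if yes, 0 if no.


0b10010111011010101010011101000110 has 17 ones => parity 1

1


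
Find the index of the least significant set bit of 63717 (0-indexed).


0b1111100011100101. Lowest set bit at position 0

0


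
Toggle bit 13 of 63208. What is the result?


63208 ^ (1 << 13) = 63208 ^ 8192 = 55016

55016


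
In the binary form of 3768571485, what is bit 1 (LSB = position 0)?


0b11100000100111111101011001011101, position 1 = 0

0


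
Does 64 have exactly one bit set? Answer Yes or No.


0b1000000. Only one bit set => Yes

Yes


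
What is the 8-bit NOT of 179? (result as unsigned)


~0b10110011 = 0b1001100 = 76 (8-bit unsigned)

76


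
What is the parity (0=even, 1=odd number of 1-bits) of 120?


0b1111000 has 4 ones => parity 0

0


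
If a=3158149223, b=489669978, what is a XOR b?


3158149223 ^ 489669978 = 2702331197

2702331197


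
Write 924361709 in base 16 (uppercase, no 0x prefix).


924361709 = 3718A3ED hex

3718A3ED


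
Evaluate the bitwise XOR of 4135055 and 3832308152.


0b1111110001100010001111 ^ 0b11100100011011000110000110111000 = 0b11100100010100110111100100110111 = 3830675767

3830675767


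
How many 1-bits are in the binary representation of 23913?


0b101110101101001 has 9 set bits

9


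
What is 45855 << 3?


0b1011001100011111 << 3 = 0b1011001100011111000 = 366840

366840


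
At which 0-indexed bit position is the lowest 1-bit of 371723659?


0b10110001010000000110110001011. Lowest set bit at position 0

0


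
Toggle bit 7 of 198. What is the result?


198 ^ (1 << 7) = 198 ^ 128 = 70

70


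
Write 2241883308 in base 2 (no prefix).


2241883308 = 10000101101000000110110010101100 in binary

10000101101000000110110010101100


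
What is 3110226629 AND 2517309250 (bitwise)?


0b10111001011000100100101011000101 & 0b10010110000010110001011101000010 = 0b10010000000000100000001001000000 = 2416050752

2416050752


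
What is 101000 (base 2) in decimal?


101000 in decimal = 40

40


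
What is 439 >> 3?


0b110110111 >> 3 = 0b110110 = 54

54


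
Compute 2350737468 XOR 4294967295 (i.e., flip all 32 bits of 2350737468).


2350737468 ^ 4294967295 = 1944229827

1944229827


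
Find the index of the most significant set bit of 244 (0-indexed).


0b11110100. Highest set bit at position 7

7


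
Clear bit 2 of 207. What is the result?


207 & ~(1 << 2) = 203

203


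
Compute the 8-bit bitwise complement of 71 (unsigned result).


~0b1000111 = 0b10111000 = 184 (8-bit unsigned)

184


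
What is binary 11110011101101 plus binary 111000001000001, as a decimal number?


11110011101101 + 111000001000001 = 1010110100101110 = 44334

44334


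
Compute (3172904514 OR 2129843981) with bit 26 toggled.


Step 1: 3172904514 | 2129843981 = 4294901583
Step 2: 4294901583 ^ (1 << 26) = 4294901583 ^ 67108864 = 4227792719

4227792719


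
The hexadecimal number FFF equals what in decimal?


FFF hex = 4095 decimal

4095


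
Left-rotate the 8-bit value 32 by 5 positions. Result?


Rotate 0b100000 left by 5 (8-bit) = 0b100 = 4

4


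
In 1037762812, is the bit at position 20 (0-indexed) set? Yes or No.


0b111101110110110000000011111100, bit 20 = 1. Yes

Yes


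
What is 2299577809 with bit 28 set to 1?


2299577809 | (1 << 28) = 2299577809 | 268435456 = 2568013265

2568013265


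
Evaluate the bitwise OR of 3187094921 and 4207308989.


0b10111101111101110011010110001001 | 0b11111010110001100111000010111101 = 0b11111111111101110111010110111101 = 4294407613

4294407613


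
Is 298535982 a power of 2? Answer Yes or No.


0b10001110010110100110000101110. Multiple bits set => No

No


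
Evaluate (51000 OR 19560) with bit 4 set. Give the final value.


Step 1: 51000 | 19560 = 53112
Step 2: 53112 | (1 << 4) = 53112 | 16 = 53112

53112


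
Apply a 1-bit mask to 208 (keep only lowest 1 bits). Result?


208 & 1 = 0

0


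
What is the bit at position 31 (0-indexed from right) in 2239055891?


0b10000101011101010100100000010011, position 31 = 1

1


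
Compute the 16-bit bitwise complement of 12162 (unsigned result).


~0b10111110000010 = 0b1101000001111101 = 53373 (16-bit unsigned)

53373


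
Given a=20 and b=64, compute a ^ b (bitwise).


20 ^ 64 = 84

84


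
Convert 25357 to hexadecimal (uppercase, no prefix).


25357 = 630D hex

630D


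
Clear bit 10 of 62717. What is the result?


62717 & ~(1 << 10) = 61693

61693


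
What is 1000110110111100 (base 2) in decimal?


1000110110111100 in decimal = 36284

36284


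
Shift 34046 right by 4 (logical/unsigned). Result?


0b1000010011111110 >> 4 = 0b100001001111 = 2127

2127


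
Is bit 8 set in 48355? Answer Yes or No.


0b1011110011100011, bit 8 = 0. No

No


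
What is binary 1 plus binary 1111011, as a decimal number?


1 + 1111011 = 1111100 = 124

124


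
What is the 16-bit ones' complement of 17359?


17359 ^ 65535 = 48176

48176


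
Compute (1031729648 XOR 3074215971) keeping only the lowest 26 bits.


Step 1: 1031729648 ^ 3074215971 = 2319589843
Step 2: 2319589843 & 67108863 = 37888467

37888467


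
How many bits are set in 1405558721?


0b1010011110001110001111111000001 has 17 set bits

17


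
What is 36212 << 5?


0b1000110101110100 << 5 = 0b100011010111010000000 = 1158784

1158784


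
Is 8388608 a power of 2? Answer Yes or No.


0b100000000000000000000000. Only one bit set => Yes

Yes


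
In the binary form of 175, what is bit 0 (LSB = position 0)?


0b10101111, position 0 = 1

1


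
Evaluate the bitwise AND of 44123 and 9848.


0b1010110001011011 & 0b10011001111000 = 0b10010001011000 = 9304

9304


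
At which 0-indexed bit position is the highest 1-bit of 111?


0b1101111. Highest set bit at position 6

6


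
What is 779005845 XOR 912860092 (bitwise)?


0b101110011011101010111110010101 ^ 0b110110011010010010001110111100 = 0b11000000001111000110000101001 = 403147817

403147817


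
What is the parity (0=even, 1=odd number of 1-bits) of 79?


0b1001111 has 5 ones => parity 1

1


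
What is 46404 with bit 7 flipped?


46404 ^ (1 << 7) = 46404 ^ 128 = 46532

46532


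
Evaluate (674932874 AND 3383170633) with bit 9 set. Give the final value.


Step 1: 674932874 & 3383170633 = 136445960
Step 2: 136445960 | (1 << 9) = 136445960 | 512 = 136446472

136446472


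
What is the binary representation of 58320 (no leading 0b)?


58320 = 1110001111010000 in binary

1110001111010000


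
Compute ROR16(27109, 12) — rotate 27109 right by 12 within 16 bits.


Rotate 0b110100111100101 right by 12 (16-bit) = 0b1001111001010110 = 40534

40534


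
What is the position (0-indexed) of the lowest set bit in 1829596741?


0b1101101000011010110111001000101. Lowest set bit at position 0

0


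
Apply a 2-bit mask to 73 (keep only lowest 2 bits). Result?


73 & 3 = 1

1


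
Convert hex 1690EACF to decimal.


1690EACF hex = 378596047 decimal

378596047


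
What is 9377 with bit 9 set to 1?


9377 | (1 << 9) = 9377 | 512 = 9889

9889


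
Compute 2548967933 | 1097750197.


0b10010111111011100010100111111101 | 0b1000001011011100101011010110101 = 0b11010111111011100111111111111101 = 3622731773

3622731773


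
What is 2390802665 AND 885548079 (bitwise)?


0b10001110100000001100000011101001 & 0b110100110010000110010000101111 = 0b100100000000100000000101001 = 75513897

75513897


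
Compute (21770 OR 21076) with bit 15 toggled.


Step 1: 21770 | 21076 = 22366
Step 2: 22366 ^ (1 << 15) = 22366 ^ 32768 = 55134

55134


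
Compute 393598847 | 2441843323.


0b10111011101011101011101111111 | 0b10010001100010111001001001111011 = 0b10010111111111111101011101111111 = 2550126463

2550126463


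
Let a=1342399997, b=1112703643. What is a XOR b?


1342399997 ^ 1112703643 = 307357542

307357542


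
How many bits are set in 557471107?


0b100001001110100101010110000011 has 13 set bits

13


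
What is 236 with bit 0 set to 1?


236 | (1 << 0) = 236 | 1 = 237

237


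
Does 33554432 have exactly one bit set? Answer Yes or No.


0b10000000000000000000000000. Only one bit set => Yes

Yes


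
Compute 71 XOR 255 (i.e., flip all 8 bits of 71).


71 ^ 255 = 184

184


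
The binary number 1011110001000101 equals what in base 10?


1011110001000101 in decimal = 48197

48197


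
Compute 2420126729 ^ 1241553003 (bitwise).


0b10010000010000000011010000001001 ^ 0b1001010000000001001100001101011 = 0b11011010010000001010110001100010 = 3661671522

3661671522


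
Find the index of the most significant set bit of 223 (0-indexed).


0b11011111. Highest set bit at position 7

7


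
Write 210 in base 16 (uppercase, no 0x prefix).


210 = D2 hex

D2


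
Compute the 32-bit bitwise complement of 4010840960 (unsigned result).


~0b11101111000100001001001110000000 = 0b10000111011110110110001111111 = 284126335 (32-bit unsigned)

284126335


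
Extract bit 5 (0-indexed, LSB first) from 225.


0b11100001, position 5 = 1

1


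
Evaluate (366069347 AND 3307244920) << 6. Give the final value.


Step 1: 366069347 & 3307244920 = 83919968
Step 2: 83919968 << 6 = 5370877952

5370877952


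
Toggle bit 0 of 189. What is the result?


189 ^ (1 << 0) = 189 ^ 1 = 188

188


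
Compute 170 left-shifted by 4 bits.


0b10101010 << 4 = 0b101010100000 = 2720

2720


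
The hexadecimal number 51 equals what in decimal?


51 hex = 81 decimal

81


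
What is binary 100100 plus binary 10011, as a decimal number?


100100 + 10011 = 110111 = 55

55


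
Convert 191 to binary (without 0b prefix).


191 = 10111111 in binary

10111111


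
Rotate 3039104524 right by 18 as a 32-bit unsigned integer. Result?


Rotate 0b10110101001001010000111000001100 right by 18 (32-bit) = 0b1000011100000110010110101001001 = 1132670281

1132670281


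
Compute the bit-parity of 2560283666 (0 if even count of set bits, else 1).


0b10011000100110101101010000010010 has 13 ones => parity 1

1


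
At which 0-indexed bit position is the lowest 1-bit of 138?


0b10001010. Lowest set bit at position 1

1


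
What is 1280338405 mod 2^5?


1280338405 & 31 = 5

5


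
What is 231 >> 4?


0b11100111 >> 4 = 0b1110 = 14

14


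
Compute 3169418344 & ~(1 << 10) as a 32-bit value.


3169418344 & ~(1 << 10) = 3169417320

3169417320


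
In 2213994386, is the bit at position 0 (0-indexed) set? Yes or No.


0b10000011111101101101111110010010, bit 0 = 0. No

No


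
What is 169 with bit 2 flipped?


169 ^ (1 << 2) = 169 ^ 4 = 173

173


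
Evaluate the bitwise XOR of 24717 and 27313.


0b110000010001101 ^ 0b110101010110001 = 0b101000111100 = 2620

2620


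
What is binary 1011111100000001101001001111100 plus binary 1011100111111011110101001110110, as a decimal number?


1011111100000001101001001111100 + 1011100111111011110101001110110 = 10111100011111101011110011110010 = 3162422514

3162422514


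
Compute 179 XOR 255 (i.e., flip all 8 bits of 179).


179 ^ 255 = 76

76


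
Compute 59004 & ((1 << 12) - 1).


59004 & 4095 = 1660

1660


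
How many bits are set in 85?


0b1010101 has 4 set bits

4


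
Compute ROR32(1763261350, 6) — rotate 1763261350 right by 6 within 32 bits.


Rotate 0b1101001000110010011101110100110 right by 6 (32-bit) = 0b10011001101001000110010011101110 = 2577687790

2577687790


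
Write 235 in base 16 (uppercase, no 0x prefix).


235 = EB hex

EB


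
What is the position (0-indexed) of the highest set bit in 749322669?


0b101100101010011100000110101101. Highest set bit at position 29

29


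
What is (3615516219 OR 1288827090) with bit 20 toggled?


Step 1: 3615516219 | 1288827090 = 3755079419
Step 2: 3755079419 ^ (1 << 20) = 3755079419 ^ 1048576 = 3754030843

3754030843


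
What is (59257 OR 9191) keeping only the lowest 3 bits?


Step 1: 59257 | 9191 = 59391
Step 2: 59391 & 7 = 7

7


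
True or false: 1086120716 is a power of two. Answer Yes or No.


0b1000000101111001110001100001100. Multiple bits set => No

No


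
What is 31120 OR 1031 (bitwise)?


0b111100110010000 | 0b10000000111 = 0b111110110010111 = 32151

32151


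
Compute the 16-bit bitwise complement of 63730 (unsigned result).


~0b1111100011110010 = 0b11100001101 = 1805 (16-bit unsigned)

1805


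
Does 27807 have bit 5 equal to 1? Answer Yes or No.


0b110110010011111, bit 5 = 0. No

No


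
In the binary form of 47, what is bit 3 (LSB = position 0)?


0b101111, position 3 = 1

1


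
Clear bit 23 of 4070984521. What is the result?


4070984521 & ~(1 << 23) = 4062595913

4062595913


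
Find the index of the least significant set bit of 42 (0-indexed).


0b101010. Lowest set bit at position 1

1


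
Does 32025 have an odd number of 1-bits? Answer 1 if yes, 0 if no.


0b111110100011001 has 9 ones => parity 1

1


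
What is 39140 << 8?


0b1001100011100100 << 8 = 0b100110001110010000000000 = 10019840

10019840


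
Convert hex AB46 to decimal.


AB46 hex = 43846 decimal

43846


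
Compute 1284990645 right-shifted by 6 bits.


0b1001100100101110110011010110101 >> 6 = 0b1001100100101110110011010 = 20077978

20077978


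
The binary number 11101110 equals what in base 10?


11101110 in decimal = 238

238


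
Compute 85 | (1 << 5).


85 | (1 << 5) = 85 | 32 = 117

117


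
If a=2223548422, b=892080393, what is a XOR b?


2223548422 ^ 892080393 = 2980362511

2980362511


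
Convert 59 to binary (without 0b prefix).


59 = 111011 in binary

111011


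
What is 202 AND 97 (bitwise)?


0b11001010 & 0b1100001 = 0b1000000 = 64

64


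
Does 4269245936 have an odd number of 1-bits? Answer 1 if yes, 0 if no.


0b11111110011101111000010111110000 has 20 ones => parity 0

0


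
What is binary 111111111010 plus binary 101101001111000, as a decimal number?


111111111010 + 101101001111000 = 110101001110010 = 27250

27250


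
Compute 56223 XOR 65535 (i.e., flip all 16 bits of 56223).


56223 ^ 65535 = 9312

9312


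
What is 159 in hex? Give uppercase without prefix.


159 = 9F hex

9F


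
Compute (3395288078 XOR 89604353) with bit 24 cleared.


Step 1: 3395288078 ^ 89604353 = 3473456399
Step 2: 3473456399 & ~(1 << 24) = 3456679183

3456679183


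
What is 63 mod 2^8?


63 & 255 = 63

63


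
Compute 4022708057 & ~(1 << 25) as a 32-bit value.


4022708057 & ~(1 << 25) = 3989153625

3989153625


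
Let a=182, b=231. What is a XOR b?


182 ^ 231 = 81

81


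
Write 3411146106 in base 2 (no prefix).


3411146106 = 11001011010100011111010101111010 in binary

11001011010100011111010101111010


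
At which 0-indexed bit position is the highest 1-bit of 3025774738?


0b10110100010110011010100010010010. Highest set bit at position 31

31


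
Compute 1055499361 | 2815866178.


0b111110111010011010010001100001 | 0b10100111110101101011010101000010 = 0b10111111111111111011010101100011 = 3221206371

3221206371


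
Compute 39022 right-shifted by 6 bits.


0b1001100001101110 >> 6 = 0b1001100001 = 609

609


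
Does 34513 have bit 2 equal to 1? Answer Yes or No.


0b1000011011010001, bit 2 = 0. No

No


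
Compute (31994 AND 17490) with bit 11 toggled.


Step 1: 31994 & 17490 = 17490
Step 2: 17490 ^ (1 << 11) = 17490 ^ 2048 = 19538

19538


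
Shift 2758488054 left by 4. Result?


0b10100100011010110010111111110110 << 4 = 0b101001000110101100101111111101100000 = 44135808864

44135808864


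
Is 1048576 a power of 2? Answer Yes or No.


0b100000000000000000000. Only one bit set => Yes

Yes


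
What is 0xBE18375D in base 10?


BE18375D hex = 3189258077 decimal

3189258077


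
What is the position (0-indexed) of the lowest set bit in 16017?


0b11111010010001. Lowest set bit at position 0

0


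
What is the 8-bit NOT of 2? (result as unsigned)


~0b10 = 0b11111101 = 253 (8-bit unsigned)

253


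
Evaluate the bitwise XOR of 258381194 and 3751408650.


0b1111011001101001010110001010 ^ 0b11011111100110011111010000001010 = 0b11010000111111110110000110000000 = 3506397568

3506397568


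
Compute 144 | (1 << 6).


144 | (1 << 6) = 144 | 64 = 208

208


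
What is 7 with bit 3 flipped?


7 ^ (1 << 3) = 7 ^ 8 = 15

15


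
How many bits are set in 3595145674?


0b11010110010010011001000111001010 has 15 set bits

15


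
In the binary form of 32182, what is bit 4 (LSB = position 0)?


0b111110110110110, position 4 = 1

1


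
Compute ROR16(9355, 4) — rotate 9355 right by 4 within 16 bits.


Rotate 0b10010010001011 right by 4 (16-bit) = 0b1011001001001000 = 45640

45640


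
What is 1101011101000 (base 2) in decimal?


1101011101000 in decimal = 6888

6888


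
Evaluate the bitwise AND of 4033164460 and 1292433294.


0b11110000011001010011010010101100 & 0b1001101000010001111011110001110 = 0b1000000000000000011010010001100 = 1073755276

1073755276


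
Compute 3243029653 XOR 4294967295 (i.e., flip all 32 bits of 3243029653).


3243029653 ^ 4294967295 = 1051937642

1051937642


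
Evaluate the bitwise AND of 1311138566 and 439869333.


0b1001110001001100110001100000110 & 0b11010001101111101111110010101 = 0b1010001001100100001100000100 = 170279684

170279684


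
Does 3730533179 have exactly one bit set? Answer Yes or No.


0b11011110010110110110101100111011. Multiple bits set => No

No


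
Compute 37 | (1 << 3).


37 | (1 << 3) = 37 | 8 = 45

45


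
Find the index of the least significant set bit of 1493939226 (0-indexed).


0b1011001000010111011010000011010. Lowest set bit at position 1

1


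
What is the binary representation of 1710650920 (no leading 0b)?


1710650920 = 1100101111101100111011000101000 in binary

1100101111101100111011000101000


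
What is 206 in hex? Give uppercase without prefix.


206 = CE hex

CE


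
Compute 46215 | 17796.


0b1011010010000111 | 0b100010110000100 = 0b1111010110000111 = 62855

62855


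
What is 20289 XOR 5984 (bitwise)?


0b100111101000001 ^ 0b1011101100000 = 0b101100000100001 = 22561

22561


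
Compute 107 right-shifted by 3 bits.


0b1101011 >> 3 = 0b1101 = 13

13


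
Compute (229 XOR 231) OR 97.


Step 1: 229 ^ 231 = 2
Step 2: 2 | 97 = 99

99


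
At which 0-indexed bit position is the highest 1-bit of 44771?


0b1010111011100011. Highest set bit at position 15

15


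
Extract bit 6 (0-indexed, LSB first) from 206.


0b11001110, position 6 = 1

1


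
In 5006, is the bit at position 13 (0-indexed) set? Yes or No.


0b1001110001110, bit 13 = 0. No

No


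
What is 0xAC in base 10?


AC hex = 172 decimal

172


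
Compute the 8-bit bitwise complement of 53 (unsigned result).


~0b110101 = 0b11001010 = 202 (8-bit unsigned)

202


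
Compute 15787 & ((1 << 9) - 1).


15787 & 511 = 427

427


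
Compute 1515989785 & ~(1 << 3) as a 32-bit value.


1515989785 & ~(1 << 3) = 1515989777

1515989777


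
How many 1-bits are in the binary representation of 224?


0b11100000 has 3 set bits

3


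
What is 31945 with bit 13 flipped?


31945 ^ (1 << 13) = 31945 ^ 8192 = 23753

23753


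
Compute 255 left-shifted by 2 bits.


0b11111111 << 2 = 0b1111111100 = 1020

1020


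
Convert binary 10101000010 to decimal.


10101000010 in decimal = 1346

1346


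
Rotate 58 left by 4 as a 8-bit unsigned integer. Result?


Rotate 0b111010 left by 4 (8-bit) = 0b10100011 = 163

163


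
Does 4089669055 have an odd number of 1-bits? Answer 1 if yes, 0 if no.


0b11110011110000110110010110111111 has 21 ones => parity 1

1


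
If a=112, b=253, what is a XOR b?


112 ^ 253 = 141

141


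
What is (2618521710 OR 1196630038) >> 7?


Step 1: 2618521710 | 1196630038 = 3746789502
Step 2: 3746789502 >> 7 = 29271792

29271792


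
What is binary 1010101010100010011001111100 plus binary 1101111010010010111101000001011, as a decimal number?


1010101010100010011001111100 + 1101111010010010111101000001011 = 1111001111100111010000010000111 = 2046009479

2046009479


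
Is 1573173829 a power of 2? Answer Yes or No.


0b1011101110001001011101001000101. Multiple bits set => No

No


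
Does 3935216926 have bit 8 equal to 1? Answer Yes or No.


0b11101010100011101010010100011110, bit 8 = 1. Yes

Yes


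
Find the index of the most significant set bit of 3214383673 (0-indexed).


0b10111111100101111001101000111001. Highest set bit at position 31

31


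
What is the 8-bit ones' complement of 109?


109 ^ 255 = 146

146


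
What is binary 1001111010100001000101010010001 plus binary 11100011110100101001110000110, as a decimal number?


1001111010100001000101010010001 + 11100011110100101001110000110 = 1101011110010101101111000010111 = 1808457239

1808457239


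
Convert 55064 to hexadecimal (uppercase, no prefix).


55064 = D718 hex

D718


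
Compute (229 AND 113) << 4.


Step 1: 229 & 113 = 97
Step 2: 97 << 4 = 1552

1552


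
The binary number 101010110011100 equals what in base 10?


101010110011100 in decimal = 21916

21916


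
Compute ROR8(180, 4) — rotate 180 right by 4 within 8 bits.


Rotate 0b10110100 right by 4 (8-bit) = 0b1001011 = 75

75


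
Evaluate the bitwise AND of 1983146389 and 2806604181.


0b1110110001101000110100110010101 & 0b10100111010010010110000110010101 = 0b100110000000000110000110010101 = 637559189

637559189


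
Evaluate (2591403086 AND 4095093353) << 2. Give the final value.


Step 1: 2591403086 & 4095093353 = 2417240136
Step 2: 2417240136 << 2 = 9668960544

9668960544


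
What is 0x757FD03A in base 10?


757FD03A hex = 1971310650 decimal

1971310650


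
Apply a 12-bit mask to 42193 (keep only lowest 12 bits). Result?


42193 & 4095 = 1233

1233


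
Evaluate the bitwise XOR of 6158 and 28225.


0b1100000001110 ^ 0b110111001000001 = 0b111011001001111 = 30287

30287


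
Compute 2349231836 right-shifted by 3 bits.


0b10001100000001100110111011011100 >> 3 = 0b10001100000001100110111011011 = 293653979

293653979


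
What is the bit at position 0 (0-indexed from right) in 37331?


0b1001000111010011, position 0 = 1

1


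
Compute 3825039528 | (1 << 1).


3825039528 | (1 << 1) = 3825039528 | 2 = 3825039530

3825039530


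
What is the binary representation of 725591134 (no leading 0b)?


725591134 = 101011001111111010010001011110 in binary

101011001111111010010001011110


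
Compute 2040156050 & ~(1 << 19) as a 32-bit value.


2040156050 & ~(1 << 19) = 2039631762

2039631762


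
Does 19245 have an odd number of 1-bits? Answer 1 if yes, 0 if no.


0b100101100101101 has 8 ones => parity 0

0


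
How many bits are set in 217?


0b11011001 has 5 set bits

5


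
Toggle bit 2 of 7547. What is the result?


7547 ^ (1 << 2) = 7547 ^ 4 = 7551

7551


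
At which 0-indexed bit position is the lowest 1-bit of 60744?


0b1110110101001000. Lowest set bit at position 3

3


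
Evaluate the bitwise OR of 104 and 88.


0b1101000 | 0b1011000 = 0b1111000 = 120

120


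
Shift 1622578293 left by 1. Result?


0b1100000101101101001010001110101 << 1 = 0b11000001011011010010100011101010 = 3245156586

3245156586


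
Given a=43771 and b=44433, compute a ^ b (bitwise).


43771 ^ 44433 = 1898

1898


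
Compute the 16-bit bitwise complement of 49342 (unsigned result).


~0b1100000010111110 = 0b11111101000001 = 16193 (16-bit unsigned)

16193


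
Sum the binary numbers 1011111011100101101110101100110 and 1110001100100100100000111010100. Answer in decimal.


1011111011100101101110101100110 + 1110001100100100100000111010100 = 11010001000001010001111100111010 = 3506773818

3506773818


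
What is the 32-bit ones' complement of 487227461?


487227461 ^ 4294967295 = 3807739834

3807739834


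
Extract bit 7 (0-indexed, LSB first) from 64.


0b1000000, position 7 = 0

0


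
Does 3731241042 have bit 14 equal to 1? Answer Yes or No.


0b11011110011001100011100001010010, bit 14 = 0. No

No


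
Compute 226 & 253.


0b11100010 & 0b11111101 = 0b11100000 = 224

224


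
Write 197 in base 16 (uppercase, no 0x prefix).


197 = C5 hex

C5


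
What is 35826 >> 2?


0b1000101111110010 >> 2 = 0b10001011111100 = 8956

8956


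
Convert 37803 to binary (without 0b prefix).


37803 = 1001001110101011 in binary

1001001110101011


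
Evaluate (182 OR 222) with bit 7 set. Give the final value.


Step 1: 182 | 222 = 254
Step 2: 254 | (1 << 7) = 254 | 128 = 254

254


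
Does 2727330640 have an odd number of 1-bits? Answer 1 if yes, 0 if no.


0b10100010100011111100001101010000 has 14 ones => parity 0

0


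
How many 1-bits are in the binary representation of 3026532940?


0b10110100011001010011101001001100 has 15 set bits

15


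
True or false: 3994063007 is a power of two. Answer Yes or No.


0b11101110000100001001000010011111. Multiple bits set => No

No


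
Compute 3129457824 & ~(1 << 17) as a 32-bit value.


3129457824 & ~(1 << 17) = 3129326752

3129326752


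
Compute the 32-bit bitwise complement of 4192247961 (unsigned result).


~0b11111001111000001010000010011001 = 0b110000111110101111101100110 = 102719334 (32-bit unsigned)

102719334


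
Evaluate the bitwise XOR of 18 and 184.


0b10010 ^ 0b10111000 = 0b10101010 = 170

170


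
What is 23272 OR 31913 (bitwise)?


0b101101011101000 | 0b111110010101001 = 0b111111011101001 = 32489

32489


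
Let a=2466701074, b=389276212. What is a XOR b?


2466701074 ^ 389276212 = 2218081574

2218081574


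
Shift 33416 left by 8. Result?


0b1000001010001000 << 8 = 0b100000101000100000000000 = 8554496

8554496


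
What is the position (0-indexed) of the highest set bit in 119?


0b1110111. Highest set bit at position 6

6


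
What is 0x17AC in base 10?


17AC hex = 6060 decimal

6060


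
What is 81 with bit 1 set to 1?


81 | (1 << 1) = 81 | 2 = 83

83


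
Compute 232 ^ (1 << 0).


232 ^ (1 << 0) = 232 ^ 1 = 233

233


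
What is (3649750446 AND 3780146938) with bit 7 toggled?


Step 1: 3649750446 & 3780146938 = 3238020266
Step 2: 3238020266 ^ (1 << 7) = 3238020266 ^ 128 = 3238020138

3238020138


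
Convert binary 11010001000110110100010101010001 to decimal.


11010001000110110100010101010001 in decimal = 3508225361

3508225361


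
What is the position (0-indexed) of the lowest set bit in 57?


0b111001. Lowest set bit at position 0

0


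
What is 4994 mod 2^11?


4994 & 2047 = 898

898


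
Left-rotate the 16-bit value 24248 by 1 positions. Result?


Rotate 0b101111010111000 left by 1 (16-bit) = 0b1011110101110000 = 48496

48496


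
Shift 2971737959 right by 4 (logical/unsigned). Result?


0b10110001001000010001111101100111 >> 4 = 0b1011000100100001000111110110 = 185733622

185733622


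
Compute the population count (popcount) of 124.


0b1111100 has 5 set bits

5


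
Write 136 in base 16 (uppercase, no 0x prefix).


136 = 88 hex

88


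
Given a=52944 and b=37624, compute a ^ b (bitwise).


52944 ^ 37624 = 23592

23592


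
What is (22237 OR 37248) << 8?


Step 1: 22237 | 37248 = 55261
Step 2: 55261 << 8 = 14146816

14146816


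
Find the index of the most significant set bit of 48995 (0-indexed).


0b1011111101100011. Highest set bit at position 15

15


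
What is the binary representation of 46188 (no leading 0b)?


46188 = 1011010001101100 in binary

1011010001101100


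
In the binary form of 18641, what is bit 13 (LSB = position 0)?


0b100100011010001, position 13 = 0

0


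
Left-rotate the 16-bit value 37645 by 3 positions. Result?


Rotate 0b1001001100001101 left by 3 (16-bit) = 0b1001100001101100 = 39020

39020


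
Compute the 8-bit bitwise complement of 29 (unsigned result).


~0b11101 = 0b11100010 = 226 (8-bit unsigned)

226


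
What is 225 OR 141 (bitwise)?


0b11100001 | 0b10001101 = 0b11101101 = 237

237


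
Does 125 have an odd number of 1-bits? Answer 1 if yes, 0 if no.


0b1111101 has 6 ones => parity 0

0


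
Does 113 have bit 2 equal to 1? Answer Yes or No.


0b1110001, bit 2 = 0. No

No


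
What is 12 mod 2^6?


12 & 63 = 12

12


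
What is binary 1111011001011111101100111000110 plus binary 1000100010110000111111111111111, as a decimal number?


1111011001011111101100111000110 + 1000100010110000111111111111111 = 10111111100010000101100111000101 = 3213384133

3213384133


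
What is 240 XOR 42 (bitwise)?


0b11110000 ^ 0b101010 = 0b11011010 = 218

218


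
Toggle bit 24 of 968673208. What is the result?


968673208 ^ (1 << 24) = 968673208 ^ 16777216 = 951895992

951895992


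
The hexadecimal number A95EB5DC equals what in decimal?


A95EB5DC hex = 2841556444 decimal

2841556444


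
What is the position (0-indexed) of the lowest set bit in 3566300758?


0b11010100100100010110111001010110. Lowest set bit at position 1

1


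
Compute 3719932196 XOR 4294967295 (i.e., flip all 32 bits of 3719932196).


3719932196 ^ 4294967295 = 575035099

575035099


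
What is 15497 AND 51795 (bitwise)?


0b11110010001001 & 0b1100101001010011 = 0b100000000001 = 2049

2049


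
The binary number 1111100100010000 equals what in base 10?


1111100100010000 in decimal = 63760

63760


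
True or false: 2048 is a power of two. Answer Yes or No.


0b100000000000. Only one bit set => Yes

Yes


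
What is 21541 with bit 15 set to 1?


21541 | (1 << 15) = 21541 | 32768 = 54309

54309


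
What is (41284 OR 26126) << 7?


Step 1: 41284 | 26126 = 59214
Step 2: 59214 << 7 = 7579392

7579392


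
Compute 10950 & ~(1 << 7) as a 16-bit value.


10950 & ~(1 << 7) = 10822

10822


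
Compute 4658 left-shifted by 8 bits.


0b1001000110010 << 8 = 0b100100011001000000000 = 1192448

1192448


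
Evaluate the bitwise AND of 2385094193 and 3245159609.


0b10001110001010011010011000110001 & 0b11000001011011010011010010111001 = 0b10000000001010010010010000110001 = 2150179889

2150179889


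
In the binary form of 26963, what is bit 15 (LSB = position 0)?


0b110100101010011, position 15 = 0

0
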